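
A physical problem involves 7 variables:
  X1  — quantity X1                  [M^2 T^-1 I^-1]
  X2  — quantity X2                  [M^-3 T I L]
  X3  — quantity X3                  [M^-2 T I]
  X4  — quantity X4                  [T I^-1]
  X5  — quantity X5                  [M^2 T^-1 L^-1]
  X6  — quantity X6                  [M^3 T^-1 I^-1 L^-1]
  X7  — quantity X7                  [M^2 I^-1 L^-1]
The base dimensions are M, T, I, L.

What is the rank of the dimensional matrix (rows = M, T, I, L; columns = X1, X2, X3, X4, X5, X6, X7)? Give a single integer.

3

Dimensional matrix (M×T×I×L by X1×X2×X3×X4×X5×X6×X7):
  M: [ 2 -3 -2  0  2  3  2]
  T: [-1  1  1  1 -1 -1  0]
  I: [-1  1  1 -1  0 -1 -1]
  L: [ 0  1  0  0 -1 -1 -1]
Row reduction gives pivot columns X1,X2,X4; rank = 3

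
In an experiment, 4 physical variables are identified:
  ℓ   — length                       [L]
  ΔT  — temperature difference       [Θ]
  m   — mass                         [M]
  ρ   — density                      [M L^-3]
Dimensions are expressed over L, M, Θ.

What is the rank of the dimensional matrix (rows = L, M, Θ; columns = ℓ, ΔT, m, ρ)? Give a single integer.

Write exponents as rows L,M,Θ / cols ℓ,ΔT,m,ρ:
  L: [ 1  0  0 -3]
  M: [ 0  0  1  1]
  Θ: [ 0  1  0  0]
Row reduction gives pivot columns ℓ,ΔT,m; rank = 3

3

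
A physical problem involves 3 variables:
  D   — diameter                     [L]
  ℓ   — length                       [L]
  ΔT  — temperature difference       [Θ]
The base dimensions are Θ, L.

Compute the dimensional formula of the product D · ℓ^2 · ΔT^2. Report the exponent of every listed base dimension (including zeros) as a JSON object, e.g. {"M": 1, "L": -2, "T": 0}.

{"Θ": 2, "L": 3}

Write exponents as rows Θ,L / cols D,ℓ,ΔT:
  Θ: [ 0  0  1]
  L: [ 1  1  0]
  [Θ]: (1)·0+(2)·0+(2)·1 = 2
  [L]: (1)·1+(2)·1+(2)·0 = 3
⇒ Θ^2 L^3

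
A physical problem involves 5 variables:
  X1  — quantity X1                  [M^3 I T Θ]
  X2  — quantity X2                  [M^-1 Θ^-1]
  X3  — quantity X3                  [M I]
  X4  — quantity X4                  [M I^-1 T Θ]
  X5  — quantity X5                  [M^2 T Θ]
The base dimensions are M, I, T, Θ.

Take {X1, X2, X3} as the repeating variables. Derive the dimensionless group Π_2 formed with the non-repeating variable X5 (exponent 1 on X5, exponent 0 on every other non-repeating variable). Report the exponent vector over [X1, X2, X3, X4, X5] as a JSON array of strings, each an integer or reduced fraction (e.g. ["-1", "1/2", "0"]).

["-1", "0", "1", "0", "1"]

Dimensional matrix (M×I×T×Θ by X1×X2×X3×X4×X5):
  M: [ 3 -1  1  1  2]
  I: [ 1  0  1 -1  0]
  T: [ 1  0  0  1  1]
  Θ: [ 1 -1  0  1  1]
RREF → pivots at {X1,X2,X3} ⇒ r = 3
Repeat: X1,X2,X3; free: X4,X5
RREF:
  r0: [   1    0    0    1    1]
  r1: [   0    1    0    0    0]
  r2: [   0    0    1   -2   -1]
  r3: [   0    0    0    0    0]
Fix exponent of X5 at 1, X4 at 0; solve each RREF row for its pivot's exponent:
  r0: exp(X1) + (1)·1 = 0 ⇒ exp(X1) = -1
  r1: exp(X2) + (0)·1 = 0 ⇒ exp(X2) = 0
  r2: exp(X3) + (-1)·1 = 0 ⇒ exp(X3) = 1
Π_2 = X1^-1 · X3 · X5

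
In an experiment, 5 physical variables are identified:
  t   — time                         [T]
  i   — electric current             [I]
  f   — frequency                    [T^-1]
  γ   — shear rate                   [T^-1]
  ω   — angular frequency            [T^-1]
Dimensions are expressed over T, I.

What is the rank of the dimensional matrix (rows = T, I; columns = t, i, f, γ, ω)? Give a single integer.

2

Write exponents as rows T,I / cols t,i,f,γ,ω:
  T: [ 1  0 -1 -1 -1]
  I: [ 0  1  0  0  0]
Row reduction gives pivot columns t,i; rank = 2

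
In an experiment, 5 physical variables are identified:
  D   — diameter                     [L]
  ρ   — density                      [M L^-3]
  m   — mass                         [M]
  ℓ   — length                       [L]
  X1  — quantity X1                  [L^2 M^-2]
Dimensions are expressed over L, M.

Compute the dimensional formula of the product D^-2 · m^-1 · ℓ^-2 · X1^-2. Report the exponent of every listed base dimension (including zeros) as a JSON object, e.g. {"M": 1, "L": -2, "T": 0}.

Write exponents as rows L,M / cols D,ρ,m,ℓ,X1:
  L: [ 1 -3  0  1  2]
  M: [ 0  1  1  0 -2]
  [L]: (-2)·1+(-1)·0+(-2)·1+(-2)·2 = -8
  [M]: (-2)·0+(-1)·1+(-2)·0+(-2)·-2 = 3
⇒ L^-8 M^3

{"L": -8, "M": 3}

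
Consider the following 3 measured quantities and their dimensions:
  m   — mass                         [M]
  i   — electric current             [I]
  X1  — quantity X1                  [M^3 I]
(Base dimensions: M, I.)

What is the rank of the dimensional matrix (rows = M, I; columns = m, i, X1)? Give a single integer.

2

Write exponents as rows M,I / cols m,i,X1:
  M: [ 1  0  3]
  I: [ 0  1  1]
Row reduction gives pivot columns m,i; rank = 2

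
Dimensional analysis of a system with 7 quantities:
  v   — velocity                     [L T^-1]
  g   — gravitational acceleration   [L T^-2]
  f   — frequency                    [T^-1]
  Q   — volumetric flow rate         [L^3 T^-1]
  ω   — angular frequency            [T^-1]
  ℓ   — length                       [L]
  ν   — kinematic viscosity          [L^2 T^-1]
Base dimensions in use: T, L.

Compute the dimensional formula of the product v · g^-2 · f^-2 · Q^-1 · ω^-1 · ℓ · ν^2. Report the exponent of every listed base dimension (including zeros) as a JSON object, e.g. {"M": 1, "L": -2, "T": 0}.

{"T": 5, "L": 1}

Exponent matrix [T,L] × [v,g,f,Q,ω,ℓ,ν]:
  T: [-1 -2 -1 -1 -1  0 -1]
  L: [ 1  1  0  3  0  1  2]
  [T]: (1)·-1+(-2)·-2+(-2)·-1+(-1)·-1+(-1)·-1+(1)·0+(2)·-1 = 5
  [L]: (1)·1+(-2)·1+(-2)·0+(-1)·3+(-1)·0+(1)·1+(2)·2 = 1
⇒ T^5 L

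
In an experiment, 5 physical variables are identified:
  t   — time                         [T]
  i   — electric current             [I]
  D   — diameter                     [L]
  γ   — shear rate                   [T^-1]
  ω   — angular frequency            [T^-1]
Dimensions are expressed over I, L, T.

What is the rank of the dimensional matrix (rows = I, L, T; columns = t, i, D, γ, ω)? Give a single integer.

3

Write exponents as rows I,L,T / cols t,i,D,γ,ω:
  I: [ 0  1  0  0  0]
  L: [ 0  0  1  0  0]
  T: [ 1  0  0 -1 -1]
RREF → pivots at {t,i,D} ⇒ r = 3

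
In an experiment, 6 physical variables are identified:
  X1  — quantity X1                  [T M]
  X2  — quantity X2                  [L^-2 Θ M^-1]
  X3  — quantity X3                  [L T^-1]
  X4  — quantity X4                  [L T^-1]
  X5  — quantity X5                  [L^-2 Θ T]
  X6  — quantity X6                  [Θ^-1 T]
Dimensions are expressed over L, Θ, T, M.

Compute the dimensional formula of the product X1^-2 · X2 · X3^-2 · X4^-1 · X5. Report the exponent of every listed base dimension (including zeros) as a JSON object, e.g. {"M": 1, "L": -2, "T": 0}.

{"L": -7, "Θ": 2, "T": 2, "M": -3}

Write exponents as rows L,Θ,T,M / cols X1,X2,X3,X4,X5,X6:
  L: [ 0 -2  1  1 -2  0]
  Θ: [ 0  1  0  0  1 -1]
  T: [ 1  0 -1 -1  1  1]
  M: [ 1 -1  0  0  0  0]
  [L]: (-2)·0+(1)·-2+(-2)·1+(-1)·1+(1)·-2 = -7
  [Θ]: (-2)·0+(1)·1+(-2)·0+(-1)·0+(1)·1 = 2
  [T]: (-2)·1+(1)·0+(-2)·-1+(-1)·-1+(1)·1 = 2
  [M]: (-2)·1+(1)·-1+(-2)·0+(-1)·0+(1)·0 = -3
⇒ L^-7 Θ^2 T^2 M^-3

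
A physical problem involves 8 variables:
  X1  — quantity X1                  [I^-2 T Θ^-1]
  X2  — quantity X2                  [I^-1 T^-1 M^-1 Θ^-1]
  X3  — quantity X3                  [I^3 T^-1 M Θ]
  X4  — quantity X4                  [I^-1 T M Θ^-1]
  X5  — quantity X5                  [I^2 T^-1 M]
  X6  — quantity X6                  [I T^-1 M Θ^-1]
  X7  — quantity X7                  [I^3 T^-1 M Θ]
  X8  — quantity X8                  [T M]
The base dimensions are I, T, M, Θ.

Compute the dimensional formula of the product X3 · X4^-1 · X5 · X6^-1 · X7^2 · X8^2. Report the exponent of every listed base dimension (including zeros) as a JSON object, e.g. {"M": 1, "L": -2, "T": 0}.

{"I": 11, "T": -2, "M": 4, "Θ": 5}

Exponent matrix [I,T,M,Θ] × [X1,X2,X3,X4,X5,X6,X7,X8]:
  I: [-2 -1  3 -1  2  1  3  0]
  T: [ 1 -1 -1  1 -1 -1 -1  1]
  M: [ 0 -1  1  1  1  1  1  1]
  Θ: [-1 -1  1 -1  0 -1  1  0]
  [I]: (1)·3+(-1)·-1+(1)·2+(-1)·1+(2)·3+(2)·0 = 11
  [T]: (1)·-1+(-1)·1+(1)·-1+(-1)·-1+(2)·-1+(2)·1 = -2
  [M]: (1)·1+(-1)·1+(1)·1+(-1)·1+(2)·1+(2)·1 = 4
  [Θ]: (1)·1+(-1)·-1+(1)·0+(-1)·-1+(2)·1+(2)·0 = 5
⇒ I^11 T^-2 M^4 Θ^5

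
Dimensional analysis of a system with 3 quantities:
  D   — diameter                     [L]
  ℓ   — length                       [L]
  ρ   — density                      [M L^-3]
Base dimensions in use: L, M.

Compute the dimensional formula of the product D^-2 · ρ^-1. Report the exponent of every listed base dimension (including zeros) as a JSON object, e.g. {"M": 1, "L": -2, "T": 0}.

Dimensional matrix (L×M by D×ℓ×ρ):
  L: [ 1  1 -3]
  M: [ 0  0  1]
  [L]: (-2)·1+(-1)·-3 = 1
  [M]: (-2)·0+(-1)·1 = -1
⇒ L M^-1

{"L": 1, "M": -1}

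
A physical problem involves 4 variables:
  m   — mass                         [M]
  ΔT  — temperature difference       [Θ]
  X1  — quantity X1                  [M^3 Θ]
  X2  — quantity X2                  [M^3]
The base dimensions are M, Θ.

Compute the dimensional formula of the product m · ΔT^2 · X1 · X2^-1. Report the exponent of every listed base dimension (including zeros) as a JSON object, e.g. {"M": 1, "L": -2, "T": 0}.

{"M": 1, "Θ": 3}

Dimensional matrix (M×Θ by m×ΔT×X1×X2):
  M: [ 1  0  3  3]
  Θ: [ 0  1  1  0]
  [M]: (1)·1+(2)·0+(1)·3+(-1)·3 = 1
  [Θ]: (1)·0+(2)·1+(1)·1+(-1)·0 = 3
⇒ M Θ^3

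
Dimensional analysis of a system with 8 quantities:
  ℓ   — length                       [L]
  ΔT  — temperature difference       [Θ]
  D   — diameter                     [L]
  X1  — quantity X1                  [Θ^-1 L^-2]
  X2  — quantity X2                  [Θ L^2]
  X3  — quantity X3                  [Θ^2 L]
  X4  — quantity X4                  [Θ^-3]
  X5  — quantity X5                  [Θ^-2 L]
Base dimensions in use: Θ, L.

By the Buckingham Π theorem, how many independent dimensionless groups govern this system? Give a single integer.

Dimensional matrix (Θ×L by ℓ×ΔT×D×X1×X2×X3×X4×X5):
  Θ: [ 0  1  0 -1  1  2 -3 -2]
  L: [ 1  0  1 -2  2  1  0  1]
Row reduction gives pivot columns ℓ,ΔT; rank = 2
Π count = n − r = 8 − 2 = 6

6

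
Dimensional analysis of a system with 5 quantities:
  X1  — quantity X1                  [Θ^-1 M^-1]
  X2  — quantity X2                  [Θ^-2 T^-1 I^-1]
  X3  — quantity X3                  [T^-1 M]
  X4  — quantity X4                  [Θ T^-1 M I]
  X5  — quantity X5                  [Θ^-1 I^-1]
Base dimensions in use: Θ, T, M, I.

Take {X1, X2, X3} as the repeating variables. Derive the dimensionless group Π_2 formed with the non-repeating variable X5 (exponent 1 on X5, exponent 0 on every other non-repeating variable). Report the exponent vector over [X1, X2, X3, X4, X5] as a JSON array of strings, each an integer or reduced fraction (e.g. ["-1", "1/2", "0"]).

["1", "-1", "1", "0", "1"]

Exponent matrix [Θ,T,M,I] × [X1,X2,X3,X4,X5]:
  Θ: [-1 -2  0  1 -1]
  T: [ 0 -1 -1 -1  0]
  M: [-1  0  1  1  0]
  I: [ 0 -1  0  1 -1]
RREF → pivots at {X1,X2,X3} ⇒ r = 3
Repeat: X1,X2,X3; free: X4,X5
RREF:
  r0: [   1    0    0    1   -1]
  r1: [   0    1    0   -1    1]
  r2: [   0    0    1    2   -1]
  r3: [   0    0    0    0    0]
Fix exponent of X5 at 1, X4 at 0; solve each RREF row for its pivot's exponent:
  r0: exp(X1) + (-1)·1 = 0 ⇒ exp(X1) = 1
  r1: exp(X2) + (1)·1 = 0 ⇒ exp(X2) = -1
  r2: exp(X3) + (-1)·1 = 0 ⇒ exp(X3) = 1
Π_2 = X1 · X2^-1 · X3 · X5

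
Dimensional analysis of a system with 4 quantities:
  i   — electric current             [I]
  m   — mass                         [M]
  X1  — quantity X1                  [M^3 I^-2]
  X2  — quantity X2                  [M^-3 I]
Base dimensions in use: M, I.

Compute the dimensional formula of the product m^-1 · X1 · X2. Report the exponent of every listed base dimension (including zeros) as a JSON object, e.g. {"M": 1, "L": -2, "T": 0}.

{"M": -1, "I": -1}

Dimensional matrix (M×I by i×m×X1×X2):
  M: [ 0  1  3 -3]
  I: [ 1  0 -2  1]
  [M]: (-1)·1+(1)·3+(1)·-3 = -1
  [I]: (-1)·0+(1)·-2+(1)·1 = -1
⇒ M^-1 I^-1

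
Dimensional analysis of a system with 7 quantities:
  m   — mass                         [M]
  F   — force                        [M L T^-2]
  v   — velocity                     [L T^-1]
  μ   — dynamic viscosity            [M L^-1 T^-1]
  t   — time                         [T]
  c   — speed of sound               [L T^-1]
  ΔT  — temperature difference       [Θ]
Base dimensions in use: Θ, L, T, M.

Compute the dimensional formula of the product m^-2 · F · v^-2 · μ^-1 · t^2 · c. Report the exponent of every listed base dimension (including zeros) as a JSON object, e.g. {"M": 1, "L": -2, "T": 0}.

Dimensional matrix (Θ×L×T×M by m×F×v×μ×t×c×ΔT):
  Θ: [ 0  0  0  0  0  0  1]
  L: [ 0  1  1 -1  0  1  0]
  T: [ 0 -2 -1 -1  1 -1  0]
  M: [ 1  1  0  1  0  0  0]
  [Θ]: (-2)·0+(1)·0+(-2)·0+(-1)·0+(2)·0+(1)·0 = 0
  [L]: (-2)·0+(1)·1+(-2)·1+(-1)·-1+(2)·0+(1)·1 = 1
  [T]: (-2)·0+(1)·-2+(-2)·-1+(-1)·-1+(2)·1+(1)·-1 = 2
  [M]: (-2)·1+(1)·1+(-2)·0+(-1)·1+(2)·0+(1)·0 = -2
⇒ L T^2 M^-2

{"Θ": 0, "L": 1, "T": 2, "M": -2}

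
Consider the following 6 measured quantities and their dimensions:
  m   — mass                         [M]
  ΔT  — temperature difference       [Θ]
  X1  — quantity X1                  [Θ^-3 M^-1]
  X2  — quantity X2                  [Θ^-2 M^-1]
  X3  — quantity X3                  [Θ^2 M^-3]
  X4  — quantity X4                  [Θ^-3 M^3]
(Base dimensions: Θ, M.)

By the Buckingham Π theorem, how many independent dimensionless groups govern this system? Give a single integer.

4

Exponent matrix [Θ,M] × [m,ΔT,X1,X2,X3,X4]:
  Θ: [ 0  1 -3 -2  2 -3]
  M: [ 1  0 -1 -1 -3  3]
Echelon form has 2 nonzero rows (pivots: m,ΔT)
n=6, r=2 ⇒ 4 dimensionless groups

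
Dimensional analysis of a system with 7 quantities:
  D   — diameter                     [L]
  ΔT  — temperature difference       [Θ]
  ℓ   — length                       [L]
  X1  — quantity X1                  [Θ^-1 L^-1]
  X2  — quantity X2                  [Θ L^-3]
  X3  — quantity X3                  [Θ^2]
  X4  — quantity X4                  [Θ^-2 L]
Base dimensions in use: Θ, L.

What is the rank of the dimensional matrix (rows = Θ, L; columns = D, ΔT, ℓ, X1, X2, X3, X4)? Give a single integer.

Write exponents as rows Θ,L / cols D,ΔT,ℓ,X1,X2,X3,X4:
  Θ: [ 0  1  0 -1  1  2 -2]
  L: [ 1  0  1 -1 -3  0  1]
Row reduction gives pivot columns D,ΔT; rank = 2

2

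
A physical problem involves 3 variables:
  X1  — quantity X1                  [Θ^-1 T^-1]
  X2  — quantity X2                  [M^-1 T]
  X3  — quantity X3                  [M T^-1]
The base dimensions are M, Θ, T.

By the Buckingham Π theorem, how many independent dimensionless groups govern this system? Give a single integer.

1

Write exponents as rows M,Θ,T / cols X1,X2,X3:
  M: [ 0 -1  1]
  Θ: [-1  0  0]
  T: [-1  1 -1]
Echelon form has 2 nonzero rows (pivots: X1,X2)
3 vars − rank 2 = 1 Π group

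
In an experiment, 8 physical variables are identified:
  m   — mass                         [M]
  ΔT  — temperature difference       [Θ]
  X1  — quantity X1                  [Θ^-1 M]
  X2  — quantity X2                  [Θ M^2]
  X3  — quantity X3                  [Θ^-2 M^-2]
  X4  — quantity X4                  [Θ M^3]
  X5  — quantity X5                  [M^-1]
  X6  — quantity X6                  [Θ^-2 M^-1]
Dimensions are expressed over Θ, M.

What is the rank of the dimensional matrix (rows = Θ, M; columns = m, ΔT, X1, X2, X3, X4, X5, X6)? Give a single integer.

Write exponents as rows Θ,M / cols m,ΔT,X1,X2,X3,X4,X5,X6:
  Θ: [ 0  1 -1  1 -2  1  0 -2]
  M: [ 1  0  1  2 -2  3 -1 -1]
Echelon form has 2 nonzero rows (pivots: m,ΔT)

2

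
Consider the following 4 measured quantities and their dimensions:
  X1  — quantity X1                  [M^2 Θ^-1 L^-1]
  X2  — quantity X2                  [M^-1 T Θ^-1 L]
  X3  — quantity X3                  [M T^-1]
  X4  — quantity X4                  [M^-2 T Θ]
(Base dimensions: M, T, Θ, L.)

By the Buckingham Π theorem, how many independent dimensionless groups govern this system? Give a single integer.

1

Dimensional matrix (M×T×Θ×L by X1×X2×X3×X4):
  M: [ 2 -1  1 -2]
  T: [ 0  1 -1  1]
  Θ: [-1 -1  0  1]
  L: [-1  1  0  0]
RREF → pivots at {X1,X2,X3} ⇒ r = 3
Π count = n − r = 4 − 3 = 1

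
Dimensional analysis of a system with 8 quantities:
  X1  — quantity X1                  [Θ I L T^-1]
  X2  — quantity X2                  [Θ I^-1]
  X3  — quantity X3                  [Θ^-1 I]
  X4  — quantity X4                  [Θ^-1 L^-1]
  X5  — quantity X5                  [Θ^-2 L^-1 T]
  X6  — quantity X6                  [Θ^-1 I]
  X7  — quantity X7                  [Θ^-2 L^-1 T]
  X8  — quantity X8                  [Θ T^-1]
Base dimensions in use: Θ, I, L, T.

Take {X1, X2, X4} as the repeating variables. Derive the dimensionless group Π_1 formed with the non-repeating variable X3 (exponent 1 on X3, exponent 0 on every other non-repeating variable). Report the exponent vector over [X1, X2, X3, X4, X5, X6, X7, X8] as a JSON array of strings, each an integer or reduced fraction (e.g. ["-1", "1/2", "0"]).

Write exponents as rows Θ,I,L,T / cols X1,X2,X3,X4,X5,X6,X7,X8:
  Θ: [ 1  1 -1 -1 -2 -1 -2  1]
  I: [ 1 -1  1  0  0  1  0  0]
  L: [ 1  0  0 -1 -1  0 -1  0]
  T: [-1  0  0  0  1  0  1 -1]
RREF → pivots at {X1,X2,X4} ⇒ r = 3
Pivot set = {X1,X2,X4}, free = {X3,X5,X6,X7,X8}
RREF:
  r0: [   1    0    0    0   -1    0   -1    1]
  r1: [   0    1   -1    0   -1   -1   -1    1]
  r2: [   0    0    0    1    0    0    0    1]
  r3: [   0    0    0    0    0    0    0    0]
Fix exponent of X3 at 1, X5 at 0, X6 at 0, X7 at 0, X8 at 0; solve each RREF row for its pivot's exponent:
  r0: exp(X1) + (0)·1 = 0 ⇒ exp(X1) = 0
  r1: exp(X2) + (-1)·1 = 0 ⇒ exp(X2) = 1
  r2: exp(X4) + (0)·1 = 0 ⇒ exp(X4) = 0
Π_1 = X2 · X3

["0", "1", "1", "0", "0", "0", "0", "0"]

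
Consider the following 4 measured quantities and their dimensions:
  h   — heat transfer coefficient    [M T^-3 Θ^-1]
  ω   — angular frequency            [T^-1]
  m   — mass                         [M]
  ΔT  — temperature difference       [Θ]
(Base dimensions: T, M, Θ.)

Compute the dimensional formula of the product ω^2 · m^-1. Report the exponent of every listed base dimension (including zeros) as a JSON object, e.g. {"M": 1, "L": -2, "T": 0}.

{"T": -2, "M": -1, "Θ": 0}

Exponent matrix [T,M,Θ] × [h,ω,m,ΔT]:
  T: [-3 -1  0  0]
  M: [ 1  0  1  0]
  Θ: [-1  0  0  1]
  [T]: (2)·-1+(-1)·0 = -2
  [M]: (2)·0+(-1)·1 = -1
  [Θ]: (2)·0+(-1)·0 = 0
⇒ T^-2 M^-1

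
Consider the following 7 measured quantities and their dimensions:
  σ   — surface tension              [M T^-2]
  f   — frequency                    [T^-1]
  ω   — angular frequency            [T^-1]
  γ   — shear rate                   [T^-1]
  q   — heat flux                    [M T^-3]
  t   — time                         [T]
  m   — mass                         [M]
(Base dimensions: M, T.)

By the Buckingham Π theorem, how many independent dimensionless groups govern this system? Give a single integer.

Exponent matrix [M,T] × [σ,f,ω,γ,q,t,m]:
  M: [ 1  0  0  0  1  0  1]
  T: [-2 -1 -1 -1 -3  1  0]
Echelon form has 2 nonzero rows (pivots: σ,f)
Π count = n − r = 7 − 2 = 5

5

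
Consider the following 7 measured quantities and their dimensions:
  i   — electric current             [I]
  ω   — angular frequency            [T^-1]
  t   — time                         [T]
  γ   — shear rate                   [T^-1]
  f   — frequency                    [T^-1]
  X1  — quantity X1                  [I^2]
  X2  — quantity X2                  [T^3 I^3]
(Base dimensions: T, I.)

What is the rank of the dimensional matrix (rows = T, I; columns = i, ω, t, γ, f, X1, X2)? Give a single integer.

Exponent matrix [T,I] × [i,ω,t,γ,f,X1,X2]:
  T: [ 0 -1  1 -1 -1  0  3]
  I: [ 1  0  0  0  0  2  3]
Echelon form has 2 nonzero rows (pivots: i,ω)

2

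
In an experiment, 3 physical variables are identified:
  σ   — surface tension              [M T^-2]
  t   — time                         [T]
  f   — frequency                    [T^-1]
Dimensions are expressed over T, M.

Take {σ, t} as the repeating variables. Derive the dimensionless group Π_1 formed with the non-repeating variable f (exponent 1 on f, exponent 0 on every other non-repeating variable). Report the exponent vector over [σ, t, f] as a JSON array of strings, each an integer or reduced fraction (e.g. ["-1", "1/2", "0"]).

["0", "1", "1"]

Write exponents as rows T,M / cols σ,t,f:
  T: [-2  1 -1]
  M: [ 1  0  0]
RREF → pivots at {σ,t} ⇒ r = 2
Pivot set = {σ,t}, free = {f}
RREF:
  r0: [   1    0    0]
  r1: [   0    1   -1]
Fix exponent of f at 1; solve each RREF row for its pivot's exponent:
  r0: exp(σ) + (0)·1 = 0 ⇒ exp(σ) = 0
  r1: exp(t) + (-1)·1 = 0 ⇒ exp(t) = 1
Π_1 = t · f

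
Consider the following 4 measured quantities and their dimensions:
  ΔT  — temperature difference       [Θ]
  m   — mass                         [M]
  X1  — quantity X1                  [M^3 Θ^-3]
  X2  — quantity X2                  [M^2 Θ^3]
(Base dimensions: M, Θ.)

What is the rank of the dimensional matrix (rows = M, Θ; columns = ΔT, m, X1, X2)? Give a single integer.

2

Dimensional matrix (M×Θ by ΔT×m×X1×X2):
  M: [ 0  1  3  2]
  Θ: [ 1  0 -3  3]
Echelon form has 2 nonzero rows (pivots: ΔT,m)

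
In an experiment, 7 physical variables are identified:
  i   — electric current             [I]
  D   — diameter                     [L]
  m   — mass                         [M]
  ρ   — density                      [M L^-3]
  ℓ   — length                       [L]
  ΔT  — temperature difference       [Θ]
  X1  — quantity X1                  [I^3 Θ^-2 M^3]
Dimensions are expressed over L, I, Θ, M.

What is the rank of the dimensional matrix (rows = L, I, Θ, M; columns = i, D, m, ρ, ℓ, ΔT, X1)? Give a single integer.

Exponent matrix [L,I,Θ,M] × [i,D,m,ρ,ℓ,ΔT,X1]:
  L: [ 0  1  0 -3  1  0  0]
  I: [ 1  0  0  0  0  0  3]
  Θ: [ 0  0  0  0  0  1 -2]
  M: [ 0  0  1  1  0  0  3]
Echelon form has 4 nonzero rows (pivots: i,D,m,ΔT)

4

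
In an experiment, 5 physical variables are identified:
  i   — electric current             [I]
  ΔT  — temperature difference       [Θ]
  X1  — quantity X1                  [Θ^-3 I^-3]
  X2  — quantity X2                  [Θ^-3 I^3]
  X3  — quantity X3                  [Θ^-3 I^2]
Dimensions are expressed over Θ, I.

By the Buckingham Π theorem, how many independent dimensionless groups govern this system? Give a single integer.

Exponent matrix [Θ,I] × [i,ΔT,X1,X2,X3]:
  Θ: [ 0  1 -3 -3 -3]
  I: [ 1  0 -3  3  2]
Echelon form has 2 nonzero rows (pivots: i,ΔT)
n=5, r=2 ⇒ 3 dimensionless groups

3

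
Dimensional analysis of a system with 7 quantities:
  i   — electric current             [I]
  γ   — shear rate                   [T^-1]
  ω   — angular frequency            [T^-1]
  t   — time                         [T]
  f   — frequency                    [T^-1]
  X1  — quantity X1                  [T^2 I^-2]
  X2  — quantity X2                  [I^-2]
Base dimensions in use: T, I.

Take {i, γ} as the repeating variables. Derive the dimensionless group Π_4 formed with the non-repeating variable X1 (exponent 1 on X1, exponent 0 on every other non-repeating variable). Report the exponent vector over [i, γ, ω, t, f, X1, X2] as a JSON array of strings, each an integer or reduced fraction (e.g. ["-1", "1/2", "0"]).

["2", "2", "0", "0", "0", "1", "0"]

Dimensional matrix (T×I by i×γ×ω×t×f×X1×X2):
  T: [ 0 -1 -1  1 -1  2  0]
  I: [ 1  0  0  0  0 -2 -2]
Row reduction gives pivot columns i,γ; rank = 2
Pivot set = {i,γ}, free = {ω,t,f,X1,X2}
RREF:
  r0: [   1    0    0    0    0   -2   -2]
  r1: [   0    1    1   -1    1   -2    0]
Fix exponent of X1 at 1, ω at 0, t at 0, f at 0, X2 at 0; solve each RREF row for its pivot's exponent:
  r0: exp(i) + (-2)·1 = 0 ⇒ exp(i) = 2
  r1: exp(γ) + (-2)·1 = 0 ⇒ exp(γ) = 2
Π_4 = i^2 · γ^2 · X1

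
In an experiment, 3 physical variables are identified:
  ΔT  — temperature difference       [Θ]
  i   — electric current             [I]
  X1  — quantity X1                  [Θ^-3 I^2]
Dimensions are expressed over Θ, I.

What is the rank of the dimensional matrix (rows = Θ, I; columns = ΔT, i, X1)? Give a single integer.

2

Dimensional matrix (Θ×I by ΔT×i×X1):
  Θ: [ 1  0 -3]
  I: [ 0  1  2]
RREF → pivots at {ΔT,i} ⇒ r = 2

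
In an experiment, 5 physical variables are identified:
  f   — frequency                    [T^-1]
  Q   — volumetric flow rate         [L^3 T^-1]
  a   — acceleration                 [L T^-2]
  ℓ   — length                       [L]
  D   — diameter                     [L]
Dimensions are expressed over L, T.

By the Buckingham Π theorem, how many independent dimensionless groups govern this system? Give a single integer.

3

Write exponents as rows L,T / cols f,Q,a,ℓ,D:
  L: [ 0  3  1  1  1]
  T: [-1 -1 -2  0  0]
Row reduction gives pivot columns f,Q; rank = 2
n=5, r=2 ⇒ 3 dimensionless groups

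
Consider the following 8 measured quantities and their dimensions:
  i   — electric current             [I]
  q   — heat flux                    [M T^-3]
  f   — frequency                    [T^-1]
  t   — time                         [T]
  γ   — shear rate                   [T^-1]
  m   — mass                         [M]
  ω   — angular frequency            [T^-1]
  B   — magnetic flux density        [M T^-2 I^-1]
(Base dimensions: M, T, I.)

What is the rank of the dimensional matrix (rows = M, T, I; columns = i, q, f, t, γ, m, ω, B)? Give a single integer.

3

Dimensional matrix (M×T×I by i×q×f×t×γ×m×ω×B):
  M: [ 0  1  0  0  0  1  0  1]
  T: [ 0 -3 -1  1 -1  0 -1 -2]
  I: [ 1  0  0  0  0  0  0 -1]
RREF → pivots at {i,q,f} ⇒ r = 3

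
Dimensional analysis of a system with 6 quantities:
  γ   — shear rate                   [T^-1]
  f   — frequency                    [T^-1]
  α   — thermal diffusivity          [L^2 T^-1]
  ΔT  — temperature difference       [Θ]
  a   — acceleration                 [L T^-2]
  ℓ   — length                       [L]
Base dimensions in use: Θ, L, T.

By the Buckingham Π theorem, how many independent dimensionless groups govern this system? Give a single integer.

Exponent matrix [Θ,L,T] × [γ,f,α,ΔT,a,ℓ]:
  Θ: [ 0  0  0  1  0  0]
  L: [ 0  0  2  0  1  1]
  T: [-1 -1 -1  0 -2  0]
Row reduction gives pivot columns γ,α,ΔT; rank = 3
Π count = n − r = 6 − 3 = 3

3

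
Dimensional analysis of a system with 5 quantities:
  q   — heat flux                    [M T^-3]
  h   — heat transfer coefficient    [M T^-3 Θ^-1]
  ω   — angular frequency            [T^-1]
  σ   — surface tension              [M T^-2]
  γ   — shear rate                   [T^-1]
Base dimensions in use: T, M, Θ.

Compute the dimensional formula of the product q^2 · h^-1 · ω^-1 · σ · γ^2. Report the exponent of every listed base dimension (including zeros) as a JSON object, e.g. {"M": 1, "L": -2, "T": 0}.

{"T": -6, "M": 2, "Θ": 1}

Exponent matrix [T,M,Θ] × [q,h,ω,σ,γ]:
  T: [-3 -3 -1 -2 -1]
  M: [ 1  1  0  1  0]
  Θ: [ 0 -1  0  0  0]
  [T]: (2)·-3+(-1)·-3+(-1)·-1+(1)·-2+(2)·-1 = -6
  [M]: (2)·1+(-1)·1+(-1)·0+(1)·1+(2)·0 = 2
  [Θ]: (2)·0+(-1)·-1+(-1)·0+(1)·0+(2)·0 = 1
⇒ T^-6 M^2 Θ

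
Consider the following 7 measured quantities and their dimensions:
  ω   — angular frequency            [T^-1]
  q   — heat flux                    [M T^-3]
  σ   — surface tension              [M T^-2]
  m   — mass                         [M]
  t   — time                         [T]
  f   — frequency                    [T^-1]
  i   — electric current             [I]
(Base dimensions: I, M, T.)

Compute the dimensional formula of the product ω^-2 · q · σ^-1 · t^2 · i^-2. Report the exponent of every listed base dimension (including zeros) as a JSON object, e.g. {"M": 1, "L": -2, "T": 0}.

Exponent matrix [I,M,T] × [ω,q,σ,m,t,f,i]:
  I: [ 0  0  0  0  0  0  1]
  M: [ 0  1  1  1  0  0  0]
  T: [-1 -3 -2  0  1 -1  0]
  [I]: (-2)·0+(1)·0+(-1)·0+(2)·0+(-2)·1 = -2
  [M]: (-2)·0+(1)·1+(-1)·1+(2)·0+(-2)·0 = 0
  [T]: (-2)·-1+(1)·-3+(-1)·-2+(2)·1+(-2)·0 = 3
⇒ I^-2 T^3

{"I": -2, "M": 0, "T": 3}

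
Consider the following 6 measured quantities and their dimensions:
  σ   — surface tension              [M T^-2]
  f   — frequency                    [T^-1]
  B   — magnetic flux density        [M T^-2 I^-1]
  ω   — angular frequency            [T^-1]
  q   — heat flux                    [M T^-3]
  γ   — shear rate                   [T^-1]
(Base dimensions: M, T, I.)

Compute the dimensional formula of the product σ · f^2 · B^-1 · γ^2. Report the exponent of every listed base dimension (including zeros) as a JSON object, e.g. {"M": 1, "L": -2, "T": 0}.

Exponent matrix [M,T,I] × [σ,f,B,ω,q,γ]:
  M: [ 1  0  1  0  1  0]
  T: [-2 -1 -2 -1 -3 -1]
  I: [ 0  0 -1  0  0  0]
  [M]: (1)·1+(2)·0+(-1)·1+(2)·0 = 0
  [T]: (1)·-2+(2)·-1+(-1)·-2+(2)·-1 = -4
  [I]: (1)·0+(2)·0+(-1)·-1+(2)·0 = 1
⇒ T^-4 I

{"M": 0, "T": -4, "I": 1}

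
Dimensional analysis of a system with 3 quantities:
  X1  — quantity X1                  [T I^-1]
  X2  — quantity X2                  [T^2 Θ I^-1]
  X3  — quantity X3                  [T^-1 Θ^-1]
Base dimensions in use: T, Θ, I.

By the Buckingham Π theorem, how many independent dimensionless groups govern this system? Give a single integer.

Write exponents as rows T,Θ,I / cols X1,X2,X3:
  T: [ 1  2 -1]
  Θ: [ 0  1 -1]
  I: [-1 -1  0]
RREF → pivots at {X1,X2} ⇒ r = 2
3 vars − rank 2 = 1 Π group

1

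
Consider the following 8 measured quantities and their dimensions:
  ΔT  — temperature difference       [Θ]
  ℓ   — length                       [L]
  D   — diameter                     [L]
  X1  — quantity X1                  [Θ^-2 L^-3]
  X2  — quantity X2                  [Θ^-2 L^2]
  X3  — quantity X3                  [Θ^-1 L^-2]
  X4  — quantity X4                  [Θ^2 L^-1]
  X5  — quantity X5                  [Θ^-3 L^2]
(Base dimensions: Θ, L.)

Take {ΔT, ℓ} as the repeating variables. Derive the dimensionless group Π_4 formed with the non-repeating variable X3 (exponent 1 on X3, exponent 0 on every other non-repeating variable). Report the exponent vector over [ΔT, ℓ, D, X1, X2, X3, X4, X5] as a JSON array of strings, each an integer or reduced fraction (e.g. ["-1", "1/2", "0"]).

Write exponents as rows Θ,L / cols ΔT,ℓ,D,X1,X2,X3,X4,X5:
  Θ: [ 1  0  0 -2 -2 -1  2 -3]
  L: [ 0  1  1 -3  2 -2 -1  2]
RREF → pivots at {ΔT,ℓ} ⇒ r = 2
Repeat: ΔT,ℓ; free: D,X1,X2,X3,X4,X5
RREF:
  r0: [   1    0    0   -2   -2   -1    2   -3]
  r1: [   0    1    1   -3    2   -2   -1    2]
Fix exponent of X3 at 1, D at 0, X1 at 0, X2 at 0, X4 at 0, X5 at 0; solve each RREF row for its pivot's exponent:
  r0: exp(ΔT) + (-1)·1 = 0 ⇒ exp(ΔT) = 1
  r1: exp(ℓ) + (-2)·1 = 0 ⇒ exp(ℓ) = 2
Π_4 = ΔT · ℓ^2 · X3

["1", "2", "0", "0", "0", "1", "0", "0"]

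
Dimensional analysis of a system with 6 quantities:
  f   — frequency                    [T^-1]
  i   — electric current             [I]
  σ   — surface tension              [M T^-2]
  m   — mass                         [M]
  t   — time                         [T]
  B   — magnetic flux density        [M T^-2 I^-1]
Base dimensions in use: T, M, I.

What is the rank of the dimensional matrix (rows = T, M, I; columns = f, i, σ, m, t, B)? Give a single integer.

Exponent matrix [T,M,I] × [f,i,σ,m,t,B]:
  T: [-1  0 -2  0  1 -2]
  M: [ 0  0  1  1  0  1]
  I: [ 0  1  0  0  0 -1]
RREF → pivots at {f,i,σ} ⇒ r = 3

3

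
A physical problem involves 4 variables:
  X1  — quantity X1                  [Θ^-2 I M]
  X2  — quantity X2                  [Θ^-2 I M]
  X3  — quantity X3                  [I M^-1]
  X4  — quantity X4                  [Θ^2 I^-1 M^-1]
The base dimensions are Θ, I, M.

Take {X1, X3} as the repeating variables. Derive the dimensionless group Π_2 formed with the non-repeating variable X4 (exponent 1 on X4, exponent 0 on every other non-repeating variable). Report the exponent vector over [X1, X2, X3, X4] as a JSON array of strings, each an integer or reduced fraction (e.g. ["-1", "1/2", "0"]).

Dimensional matrix (Θ×I×M by X1×X2×X3×X4):
  Θ: [-2 -2  0  2]
  I: [ 1  1  1 -1]
  M: [ 1  1 -1 -1]
Row reduction gives pivot columns X1,X3; rank = 2
Pivot set = {X1,X3}, free = {X2,X4}
RREF:
  r0: [   1    1    0   -1]
  r1: [   0    0    1    0]
  r2: [   0    0    0    0]
Fix exponent of X4 at 1, X2 at 0; solve each RREF row for its pivot's exponent:
  r0: exp(X1) + (-1)·1 = 0 ⇒ exp(X1) = 1
  r1: exp(X3) + (0)·1 = 0 ⇒ exp(X3) = 0
Π_2 = X1 · X4

["1", "0", "0", "1"]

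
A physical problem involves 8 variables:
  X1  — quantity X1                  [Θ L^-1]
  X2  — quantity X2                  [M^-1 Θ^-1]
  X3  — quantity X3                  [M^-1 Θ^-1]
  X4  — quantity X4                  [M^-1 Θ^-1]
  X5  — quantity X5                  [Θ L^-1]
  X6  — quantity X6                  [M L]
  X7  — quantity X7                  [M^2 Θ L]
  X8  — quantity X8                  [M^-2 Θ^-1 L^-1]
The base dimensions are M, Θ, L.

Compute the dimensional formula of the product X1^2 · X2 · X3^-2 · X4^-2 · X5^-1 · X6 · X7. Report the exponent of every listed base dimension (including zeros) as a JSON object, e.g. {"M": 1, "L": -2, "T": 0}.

{"M": 6, "Θ": 5, "L": 1}

Exponent matrix [M,Θ,L] × [X1,X2,X3,X4,X5,X6,X7,X8]:
  M: [ 0 -1 -1 -1  0  1  2 -2]
  Θ: [ 1 -1 -1 -1  1  0  1 -1]
  L: [-1  0  0  0 -1  1  1 -1]
  [M]: (2)·0+(1)·-1+(-2)·-1+(-2)·-1+(-1)·0+(1)·1+(1)·2 = 6
  [Θ]: (2)·1+(1)·-1+(-2)·-1+(-2)·-1+(-1)·1+(1)·0+(1)·1 = 5
  [L]: (2)·-1+(1)·0+(-2)·0+(-2)·0+(-1)·-1+(1)·1+(1)·1 = 1
⇒ M^6 Θ^5 L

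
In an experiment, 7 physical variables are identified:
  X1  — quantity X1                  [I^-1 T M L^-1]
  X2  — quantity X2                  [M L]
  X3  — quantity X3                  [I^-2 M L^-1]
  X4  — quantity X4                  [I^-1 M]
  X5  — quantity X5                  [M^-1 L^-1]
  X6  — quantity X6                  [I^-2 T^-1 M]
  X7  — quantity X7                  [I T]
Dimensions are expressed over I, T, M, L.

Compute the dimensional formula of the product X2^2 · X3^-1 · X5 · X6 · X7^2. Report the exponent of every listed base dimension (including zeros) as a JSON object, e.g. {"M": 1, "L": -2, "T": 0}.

{"I": 2, "T": 1, "M": 1, "L": 2}

Dimensional matrix (I×T×M×L by X1×X2×X3×X4×X5×X6×X7):
  I: [-1  0 -2 -1  0 -2  1]
  T: [ 1  0  0  0  0 -1  1]
  M: [ 1  1  1  1 -1  1  0]
  L: [-1  1 -1  0 -1  0  0]
  [I]: (2)·0+(-1)·-2+(1)·0+(1)·-2+(2)·1 = 2
  [T]: (2)·0+(-1)·0+(1)·0+(1)·-1+(2)·1 = 1
  [M]: (2)·1+(-1)·1+(1)·-1+(1)·1+(2)·0 = 1
  [L]: (2)·1+(-1)·-1+(1)·-1+(1)·0+(2)·0 = 2
⇒ I^2 T M L^2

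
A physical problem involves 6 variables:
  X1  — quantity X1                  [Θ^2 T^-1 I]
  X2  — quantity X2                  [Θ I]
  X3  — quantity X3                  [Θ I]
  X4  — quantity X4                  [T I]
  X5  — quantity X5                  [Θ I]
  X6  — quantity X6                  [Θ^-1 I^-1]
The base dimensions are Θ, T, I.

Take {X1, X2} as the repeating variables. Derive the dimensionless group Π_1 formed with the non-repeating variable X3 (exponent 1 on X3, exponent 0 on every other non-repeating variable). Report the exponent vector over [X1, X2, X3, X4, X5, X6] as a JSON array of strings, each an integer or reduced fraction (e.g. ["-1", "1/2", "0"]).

["0", "-1", "1", "0", "0", "0"]

Write exponents as rows Θ,T,I / cols X1,X2,X3,X4,X5,X6:
  Θ: [ 2  1  1  0  1 -1]
  T: [-1  0  0  1  0  0]
  I: [ 1  1  1  1  1 -1]
Row reduction gives pivot columns X1,X2; rank = 2
Pivot set = {X1,X2}, free = {X3,X4,X5,X6}
RREF:
  r0: [   1    0    0   -1    0    0]
  r1: [   0    1    1    2    1   -1]
  r2: [   0    0    0    0    0    0]
Fix exponent of X3 at 1, X4 at 0, X5 at 0, X6 at 0; solve each RREF row for its pivot's exponent:
  r0: exp(X1) + (0)·1 = 0 ⇒ exp(X1) = 0
  r1: exp(X2) + (1)·1 = 0 ⇒ exp(X2) = -1
Π_1 = X2^-1 · X3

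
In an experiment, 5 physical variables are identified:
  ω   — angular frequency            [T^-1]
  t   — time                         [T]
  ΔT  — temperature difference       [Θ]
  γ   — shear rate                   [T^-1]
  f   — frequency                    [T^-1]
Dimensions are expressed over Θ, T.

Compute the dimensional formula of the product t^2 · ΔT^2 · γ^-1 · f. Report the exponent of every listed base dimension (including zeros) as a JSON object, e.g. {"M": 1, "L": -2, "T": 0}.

{"Θ": 2, "T": 2}

Dimensional matrix (Θ×T by ω×t×ΔT×γ×f):
  Θ: [ 0  0  1  0  0]
  T: [-1  1  0 -1 -1]
  [Θ]: (2)·0+(2)·1+(-1)·0+(1)·0 = 2
  [T]: (2)·1+(2)·0+(-1)·-1+(1)·-1 = 2
⇒ Θ^2 T^2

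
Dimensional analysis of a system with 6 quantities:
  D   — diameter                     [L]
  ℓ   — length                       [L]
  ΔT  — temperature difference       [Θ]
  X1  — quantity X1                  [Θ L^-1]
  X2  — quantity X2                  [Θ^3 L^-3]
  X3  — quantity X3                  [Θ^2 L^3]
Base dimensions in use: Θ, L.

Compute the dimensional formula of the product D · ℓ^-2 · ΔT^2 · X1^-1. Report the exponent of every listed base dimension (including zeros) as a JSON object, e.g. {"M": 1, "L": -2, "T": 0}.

Dimensional matrix (Θ×L by D×ℓ×ΔT×X1×X2×X3):
  Θ: [ 0  0  1  1  3  2]
  L: [ 1  1  0 -1 -3  3]
  [Θ]: (1)·0+(-2)·0+(2)·1+(-1)·1 = 1
  [L]: (1)·1+(-2)·1+(2)·0+(-1)·-1 = 0
⇒ Θ

{"Θ": 1, "L": 0}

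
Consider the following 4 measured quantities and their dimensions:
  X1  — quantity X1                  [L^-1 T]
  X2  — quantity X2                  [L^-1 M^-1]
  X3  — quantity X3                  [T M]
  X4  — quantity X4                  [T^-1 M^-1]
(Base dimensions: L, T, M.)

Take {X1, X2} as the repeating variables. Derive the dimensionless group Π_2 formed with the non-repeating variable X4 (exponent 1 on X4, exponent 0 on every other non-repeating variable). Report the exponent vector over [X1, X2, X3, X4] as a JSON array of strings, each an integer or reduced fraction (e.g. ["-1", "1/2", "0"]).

["1", "-1", "0", "1"]

Dimensional matrix (L×T×M by X1×X2×X3×X4):
  L: [-1 -1  0  0]
  T: [ 1  0  1 -1]
  M: [ 0 -1  1 -1]
Echelon form has 2 nonzero rows (pivots: X1,X2)
Repeat: X1,X2; free: X3,X4
RREF:
  r0: [   1    0    1   -1]
  r1: [   0    1   -1    1]
  r2: [   0    0    0    0]
Fix exponent of X4 at 1, X3 at 0; solve each RREF row for its pivot's exponent:
  r0: exp(X1) + (-1)·1 = 0 ⇒ exp(X1) = 1
  r1: exp(X2) + (1)·1 = 0 ⇒ exp(X2) = -1
Π_2 = X1 · X2^-1 · X4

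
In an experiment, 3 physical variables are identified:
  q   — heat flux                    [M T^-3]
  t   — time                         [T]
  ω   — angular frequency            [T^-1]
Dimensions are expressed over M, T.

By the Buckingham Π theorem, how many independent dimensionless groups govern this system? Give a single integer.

1

Exponent matrix [M,T] × [q,t,ω]:
  M: [ 1  0  0]
  T: [-3  1 -1]
Echelon form has 2 nonzero rows (pivots: q,t)
3 vars − rank 2 = 1 Π group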